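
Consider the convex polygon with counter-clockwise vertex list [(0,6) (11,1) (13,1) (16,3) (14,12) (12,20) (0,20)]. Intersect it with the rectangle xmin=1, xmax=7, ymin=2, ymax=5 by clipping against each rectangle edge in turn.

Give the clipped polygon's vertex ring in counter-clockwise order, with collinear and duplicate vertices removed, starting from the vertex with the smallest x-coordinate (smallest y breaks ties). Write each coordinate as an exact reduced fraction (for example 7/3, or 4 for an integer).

Clipped polygon: [(11/5,5) (7,31/11) (7,5)]

1. After x ≥ 1: [(1,61/11) (11,1) (13,1) (16,3) (14,12) (12,20) (1,20)]
2. After x ≤ 7: [(1,61/11) (7,31/11) (7,20) (1,20)]
3. After y ≥ 2: [(1,61/11) (7,31/11) (7,20) (1,20)]
4. After y ≤ 5: [(11/5,5) (7,31/11) (7,5)]
5. Canonical ring: [(11/5,5) (7,31/11) (7,5)]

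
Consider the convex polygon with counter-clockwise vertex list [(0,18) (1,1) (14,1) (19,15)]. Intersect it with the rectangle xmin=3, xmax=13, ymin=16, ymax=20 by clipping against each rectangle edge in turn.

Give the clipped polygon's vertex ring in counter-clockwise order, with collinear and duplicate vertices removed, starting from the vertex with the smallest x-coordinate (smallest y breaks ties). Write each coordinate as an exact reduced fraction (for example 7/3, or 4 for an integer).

1. After x ≥ 3: [(3,333/19) (3,1) (14,1) (19,15)]
2. After x ≤ 13: [(13,303/19) (3,333/19) (3,1) (13,1)]
3. After y ≥ 16: [(38/3,16) (3,333/19) (3,16)]
4. After y ≤ 20: [(38/3,16) (3,333/19) (3,16)]
5. Canonical ring: [(3,16) (38/3,16) (3,333/19)]

Clipped polygon: [(3,16) (38/3,16) (3,333/19)]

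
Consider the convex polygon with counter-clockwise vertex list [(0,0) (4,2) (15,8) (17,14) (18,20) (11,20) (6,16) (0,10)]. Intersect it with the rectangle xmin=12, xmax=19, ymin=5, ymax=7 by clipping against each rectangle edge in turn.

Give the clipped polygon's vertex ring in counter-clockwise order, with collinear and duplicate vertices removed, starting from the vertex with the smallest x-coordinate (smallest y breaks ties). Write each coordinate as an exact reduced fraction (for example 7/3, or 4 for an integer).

Clipped polygon: [(12,70/11) (79/6,7) (12,7)]

1. After x ≥ 12: [(12,70/11) (15,8) (17,14) (18,20) (12,20)]
2. After x ≤ 19: [(12,70/11) (15,8) (17,14) (18,20) (12,20)]
3. After y ≥ 5: [(12,70/11) (15,8) (17,14) (18,20) (12,20)]
4. After y ≤ 7: [(12,7) (12,70/11) (79/6,7)]
5. Canonical ring: [(12,70/11) (79/6,7) (12,7)]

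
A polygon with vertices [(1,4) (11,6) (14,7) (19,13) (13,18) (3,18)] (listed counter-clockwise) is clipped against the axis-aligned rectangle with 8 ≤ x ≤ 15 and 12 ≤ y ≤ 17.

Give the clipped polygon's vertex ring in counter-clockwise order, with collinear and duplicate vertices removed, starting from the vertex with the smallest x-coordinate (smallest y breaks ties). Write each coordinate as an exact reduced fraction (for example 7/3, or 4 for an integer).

Clipped polygon: [(8,12) (15,12) (15,49/3) (71/5,17) (8,17)]

1. After x ≥ 8: [(8,27/5) (11,6) (14,7) (19,13) (13,18) (8,18)]
2. After x ≤ 15: [(8,27/5) (11,6) (14,7) (15,41/5) (15,49/3) (13,18) (8,18)]
3. After y ≥ 12: [(8,12) (15,12) (15,49/3) (13,18) (8,18)]
4. After y ≤ 17: [(8,17) (8,12) (15,12) (15,49/3) (71/5,17)]
5. Canonical ring: [(8,12) (15,12) (15,49/3) (71/5,17) (8,17)]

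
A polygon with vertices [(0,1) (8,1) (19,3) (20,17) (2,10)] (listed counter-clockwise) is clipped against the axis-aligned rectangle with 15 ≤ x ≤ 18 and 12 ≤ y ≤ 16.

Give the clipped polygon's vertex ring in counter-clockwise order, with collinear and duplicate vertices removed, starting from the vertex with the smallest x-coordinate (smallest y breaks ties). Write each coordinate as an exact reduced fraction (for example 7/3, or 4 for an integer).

1. After x ≥ 15: [(15,25/11) (19,3) (20,17) (15,271/18)]
2. After x ≤ 18: [(15,25/11) (18,31/11) (18,146/9) (15,271/18)]
3. After y ≥ 12: [(15,12) (18,12) (18,146/9) (15,271/18)]
4. After y ≤ 16: [(15,12) (18,12) (18,16) (122/7,16) (15,271/18)]
5. Canonical ring: [(15,12) (18,12) (18,16) (122/7,16) (15,271/18)]

Clipped polygon: [(15,12) (18,12) (18,16) (122/7,16) (15,271/18)]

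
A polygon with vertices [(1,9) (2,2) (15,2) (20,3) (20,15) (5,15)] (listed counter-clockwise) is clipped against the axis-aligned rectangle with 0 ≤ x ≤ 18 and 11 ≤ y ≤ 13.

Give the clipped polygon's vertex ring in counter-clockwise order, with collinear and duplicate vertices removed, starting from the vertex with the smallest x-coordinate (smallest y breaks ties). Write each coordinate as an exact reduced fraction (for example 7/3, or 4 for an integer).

Clipped polygon: [(7/3,11) (18,11) (18,13) (11/3,13)]

1. After x ≥ 0: [(1,9) (2,2) (15,2) (20,3) (20,15) (5,15)]
2. After x ≤ 18: [(1,9) (2,2) (15,2) (18,13/5) (18,15) (5,15)]
3. After y ≥ 11: [(7/3,11) (18,11) (18,15) (5,15)]
4. After y ≤ 13: [(11/3,13) (7/3,11) (18,11) (18,13)]
5. Canonical ring: [(7/3,11) (18,11) (18,13) (11/3,13)]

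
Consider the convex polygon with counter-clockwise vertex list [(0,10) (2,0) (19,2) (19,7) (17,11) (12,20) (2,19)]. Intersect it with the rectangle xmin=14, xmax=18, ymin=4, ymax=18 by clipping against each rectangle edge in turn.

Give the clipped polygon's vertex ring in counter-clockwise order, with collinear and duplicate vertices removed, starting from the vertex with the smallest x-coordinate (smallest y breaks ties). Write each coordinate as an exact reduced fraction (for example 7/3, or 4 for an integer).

Clipped polygon: [(14,4) (18,4) (18,9) (17,11) (14,82/5)]

1. After x ≥ 14: [(14,24/17) (19,2) (19,7) (17,11) (14,82/5)]
2. After x ≤ 18: [(14,24/17) (18,32/17) (18,9) (17,11) (14,82/5)]
3. After y ≥ 4: [(14,4) (18,4) (18,9) (17,11) (14,82/5)]
4. After y ≤ 18: [(14,4) (18,4) (18,9) (17,11) (14,82/5)]
5. Canonical ring: [(14,4) (18,4) (18,9) (17,11) (14,82/5)]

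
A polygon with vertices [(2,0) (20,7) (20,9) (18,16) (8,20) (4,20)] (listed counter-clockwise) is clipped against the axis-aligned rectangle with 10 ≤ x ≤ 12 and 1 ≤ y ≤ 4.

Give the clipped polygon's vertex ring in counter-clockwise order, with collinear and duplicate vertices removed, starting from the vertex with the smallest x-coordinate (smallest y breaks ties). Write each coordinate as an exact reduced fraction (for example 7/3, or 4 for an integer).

1. After x ≥ 10: [(10,28/9) (20,7) (20,9) (18,16) (10,96/5)]
2. After x ≤ 12: [(10,28/9) (12,35/9) (12,92/5) (10,96/5)]
3. After y ≥ 1: [(10,28/9) (12,35/9) (12,92/5) (10,96/5)]
4. After y ≤ 4: [(10,4) (10,28/9) (12,35/9) (12,4)]
5. Canonical ring: [(10,28/9) (12,35/9) (12,4) (10,4)]

Clipped polygon: [(10,28/9) (12,35/9) (12,4) (10,4)]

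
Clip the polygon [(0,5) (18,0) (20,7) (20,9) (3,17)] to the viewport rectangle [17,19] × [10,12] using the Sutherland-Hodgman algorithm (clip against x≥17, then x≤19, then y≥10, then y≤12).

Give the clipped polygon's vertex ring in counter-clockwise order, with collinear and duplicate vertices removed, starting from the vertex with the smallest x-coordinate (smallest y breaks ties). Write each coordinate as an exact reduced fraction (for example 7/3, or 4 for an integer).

Clipped polygon: [(17,10) (143/8,10) (17,177/17)]

1. After x ≥ 17: [(17,5/18) (18,0) (20,7) (20,9) (17,177/17)]
2. After x ≤ 19: [(17,5/18) (18,0) (19,7/2) (19,161/17) (17,177/17)]
3. After y ≥ 10: [(17,10) (143/8,10) (17,177/17)]
4. After y ≤ 12: [(17,10) (143/8,10) (17,177/17)]
5. Canonical ring: [(17,10) (143/8,10) (17,177/17)]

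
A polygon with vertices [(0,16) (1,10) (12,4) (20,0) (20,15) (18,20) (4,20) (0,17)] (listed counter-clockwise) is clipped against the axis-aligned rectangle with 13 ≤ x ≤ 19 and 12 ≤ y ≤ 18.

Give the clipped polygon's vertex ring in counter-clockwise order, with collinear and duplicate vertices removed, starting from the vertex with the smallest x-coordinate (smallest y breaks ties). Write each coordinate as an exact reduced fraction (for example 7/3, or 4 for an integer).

Clipped polygon: [(13,12) (19,12) (19,35/2) (94/5,18) (13,18)]

1. After x ≥ 13: [(13,7/2) (20,0) (20,15) (18,20) (13,20)]
2. After x ≤ 19: [(13,7/2) (19,1/2) (19,35/2) (18,20) (13,20)]
3. After y ≥ 12: [(13,12) (19,12) (19,35/2) (18,20) (13,20)]
4. After y ≤ 18: [(13,18) (13,12) (19,12) (19,35/2) (94/5,18)]
5. Canonical ring: [(13,12) (19,12) (19,35/2) (94/5,18) (13,18)]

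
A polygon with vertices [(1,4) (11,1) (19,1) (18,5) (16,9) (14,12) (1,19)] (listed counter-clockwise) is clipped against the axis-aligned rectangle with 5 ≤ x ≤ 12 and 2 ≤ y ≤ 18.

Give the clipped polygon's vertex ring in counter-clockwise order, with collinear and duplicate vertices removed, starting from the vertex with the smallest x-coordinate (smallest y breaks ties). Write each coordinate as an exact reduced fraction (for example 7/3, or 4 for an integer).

1. After x ≥ 5: [(5,14/5) (11,1) (19,1) (18,5) (16,9) (14,12) (5,219/13)]
2. After x ≤ 12: [(5,14/5) (11,1) (12,1) (12,170/13) (5,219/13)]
3. After y ≥ 2: [(5,14/5) (23/3,2) (12,2) (12,170/13) (5,219/13)]
4. After y ≤ 18: [(5,14/5) (23/3,2) (12,2) (12,170/13) (5,219/13)]
5. Canonical ring: [(5,14/5) (23/3,2) (12,2) (12,170/13) (5,219/13)]

Clipped polygon: [(5,14/5) (23/3,2) (12,2) (12,170/13) (5,219/13)]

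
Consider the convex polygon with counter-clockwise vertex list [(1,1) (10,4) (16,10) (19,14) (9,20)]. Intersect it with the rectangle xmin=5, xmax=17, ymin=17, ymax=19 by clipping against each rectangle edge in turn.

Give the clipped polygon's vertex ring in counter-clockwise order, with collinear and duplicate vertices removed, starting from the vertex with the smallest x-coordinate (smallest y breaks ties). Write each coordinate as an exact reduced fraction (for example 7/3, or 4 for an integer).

Clipped polygon: [(147/19,17) (14,17) (32/3,19) (163/19,19)]

1. After x ≥ 5: [(5,21/2) (5,7/3) (10,4) (16,10) (19,14) (9,20)]
2. After x ≤ 17: [(5,21/2) (5,7/3) (10,4) (16,10) (17,34/3) (17,76/5) (9,20)]
3. After y ≥ 17: [(147/19,17) (14,17) (9,20)]
4. After y ≤ 19: [(163/19,19) (147/19,17) (14,17) (32/3,19)]
5. Canonical ring: [(147/19,17) (14,17) (32/3,19) (163/19,19)]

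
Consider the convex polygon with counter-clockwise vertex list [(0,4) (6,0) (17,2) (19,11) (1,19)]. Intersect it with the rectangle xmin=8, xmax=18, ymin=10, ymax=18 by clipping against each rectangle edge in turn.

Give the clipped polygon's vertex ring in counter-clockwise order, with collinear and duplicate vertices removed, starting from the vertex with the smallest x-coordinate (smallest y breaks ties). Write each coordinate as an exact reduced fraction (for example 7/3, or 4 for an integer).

1. After x ≥ 8: [(8,4/11) (17,2) (19,11) (8,143/9)]
2. After x ≤ 18: [(8,4/11) (17,2) (18,13/2) (18,103/9) (8,143/9)]
3. After y ≥ 10: [(8,10) (18,10) (18,103/9) (8,143/9)]
4. After y ≤ 18: [(8,10) (18,10) (18,103/9) (8,143/9)]
5. Canonical ring: [(8,10) (18,10) (18,103/9) (8,143/9)]

Clipped polygon: [(8,10) (18,10) (18,103/9) (8,143/9)]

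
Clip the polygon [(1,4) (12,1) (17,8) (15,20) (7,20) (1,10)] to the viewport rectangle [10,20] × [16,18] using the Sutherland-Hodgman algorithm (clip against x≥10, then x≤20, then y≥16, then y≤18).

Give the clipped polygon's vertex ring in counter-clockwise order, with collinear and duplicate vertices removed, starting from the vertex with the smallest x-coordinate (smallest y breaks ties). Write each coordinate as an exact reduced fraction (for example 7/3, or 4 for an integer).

1. After x ≥ 10: [(10,17/11) (12,1) (17,8) (15,20) (10,20)]
2. After x ≤ 20: [(10,17/11) (12,1) (17,8) (15,20) (10,20)]
3. After y ≥ 16: [(10,16) (47/3,16) (15,20) (10,20)]
4. After y ≤ 18: [(10,18) (10,16) (47/3,16) (46/3,18)]
5. Canonical ring: [(10,16) (47/3,16) (46/3,18) (10,18)]

Clipped polygon: [(10,16) (47/3,16) (46/3,18) (10,18)]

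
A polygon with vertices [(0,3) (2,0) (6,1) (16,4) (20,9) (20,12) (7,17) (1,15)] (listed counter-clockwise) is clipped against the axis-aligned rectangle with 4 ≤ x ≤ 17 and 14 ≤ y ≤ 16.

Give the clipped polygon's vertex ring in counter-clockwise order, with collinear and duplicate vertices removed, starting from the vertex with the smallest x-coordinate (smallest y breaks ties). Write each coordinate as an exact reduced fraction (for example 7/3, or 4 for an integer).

1. After x ≥ 4: [(4,1/2) (6,1) (16,4) (20,9) (20,12) (7,17) (4,16)]
2. After x ≤ 17: [(4,1/2) (6,1) (16,4) (17,21/4) (17,171/13) (7,17) (4,16)]
3. After y ≥ 14: [(4,14) (74/5,14) (7,17) (4,16)]
4. After y ≤ 16: [(4,14) (74/5,14) (48/5,16) (4,16) (4,16)]
5. Canonical ring: [(4,14) (74/5,14) (48/5,16) (4,16)]

Clipped polygon: [(4,14) (74/5,14) (48/5,16) (4,16)]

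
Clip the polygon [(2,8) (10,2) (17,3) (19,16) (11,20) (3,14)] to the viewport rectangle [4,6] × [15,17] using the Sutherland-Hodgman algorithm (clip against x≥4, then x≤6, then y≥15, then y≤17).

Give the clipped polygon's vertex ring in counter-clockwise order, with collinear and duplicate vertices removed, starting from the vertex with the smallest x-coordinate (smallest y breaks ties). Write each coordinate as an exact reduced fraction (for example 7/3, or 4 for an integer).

Clipped polygon: [(13/3,15) (6,15) (6,65/4)]

1. After x ≥ 4: [(4,13/2) (10,2) (17,3) (19,16) (11,20) (4,59/4)]
2. After x ≤ 6: [(4,13/2) (6,5) (6,65/4) (4,59/4)]
3. After y ≥ 15: [(6,15) (6,65/4) (13/3,15)]
4. After y ≤ 17: [(6,15) (6,65/4) (13/3,15)]
5. Canonical ring: [(13/3,15) (6,15) (6,65/4)]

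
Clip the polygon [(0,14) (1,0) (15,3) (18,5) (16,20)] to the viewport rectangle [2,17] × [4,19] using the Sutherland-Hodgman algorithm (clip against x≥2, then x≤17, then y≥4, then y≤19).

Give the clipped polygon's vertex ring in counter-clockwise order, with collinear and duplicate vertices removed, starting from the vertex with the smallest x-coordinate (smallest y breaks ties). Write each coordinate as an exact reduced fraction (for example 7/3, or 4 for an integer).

1. After x ≥ 2: [(2,59/4) (2,3/14) (15,3) (18,5) (16,20)]
2. After x ≤ 17: [(2,59/4) (2,3/14) (15,3) (17,13/3) (17,25/2) (16,20)]
3. After y ≥ 4: [(2,59/4) (2,4) (33/2,4) (17,13/3) (17,25/2) (16,20)]
4. After y ≤ 19: [(40/3,19) (2,59/4) (2,4) (33/2,4) (17,13/3) (17,25/2) (242/15,19)]
5. Canonical ring: [(2,4) (33/2,4) (17,13/3) (17,25/2) (242/15,19) (40/3,19) (2,59/4)]

Clipped polygon: [(2,4) (33/2,4) (17,13/3) (17,25/2) (242/15,19) (40/3,19) (2,59/4)]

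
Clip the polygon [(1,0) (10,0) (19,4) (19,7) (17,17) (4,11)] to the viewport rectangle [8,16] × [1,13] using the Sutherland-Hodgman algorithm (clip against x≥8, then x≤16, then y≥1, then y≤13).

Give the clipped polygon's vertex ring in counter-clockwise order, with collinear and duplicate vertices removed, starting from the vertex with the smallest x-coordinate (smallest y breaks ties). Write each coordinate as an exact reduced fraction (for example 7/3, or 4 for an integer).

1. After x ≥ 8: [(8,0) (10,0) (19,4) (19,7) (17,17) (8,167/13)]
2. After x ≤ 16: [(8,0) (10,0) (16,8/3) (16,215/13) (8,167/13)]
3. After y ≥ 1: [(8,1) (49/4,1) (16,8/3) (16,215/13) (8,167/13)]
4. After y ≤ 13: [(8,1) (49/4,1) (16,8/3) (16,13) (25/3,13) (8,167/13)]
5. Canonical ring: [(8,1) (49/4,1) (16,8/3) (16,13) (25/3,13) (8,167/13)]

Clipped polygon: [(8,1) (49/4,1) (16,8/3) (16,13) (25/3,13) (8,167/13)]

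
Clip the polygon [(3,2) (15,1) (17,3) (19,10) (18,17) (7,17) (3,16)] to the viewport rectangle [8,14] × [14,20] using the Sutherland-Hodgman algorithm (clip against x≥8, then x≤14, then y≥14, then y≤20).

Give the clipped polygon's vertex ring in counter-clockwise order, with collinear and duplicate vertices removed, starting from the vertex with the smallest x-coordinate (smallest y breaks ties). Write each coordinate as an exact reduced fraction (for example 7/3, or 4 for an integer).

Clipped polygon: [(8,14) (14,14) (14,17) (8,17)]

1. After x ≥ 8: [(8,19/12) (15,1) (17,3) (19,10) (18,17) (8,17)]
2. After x ≤ 14: [(8,19/12) (14,13/12) (14,17) (8,17)]
3. After y ≥ 14: [(8,14) (14,14) (14,17) (8,17)]
4. After y ≤ 20: [(8,14) (14,14) (14,17) (8,17)]
5. Canonical ring: [(8,14) (14,14) (14,17) (8,17)]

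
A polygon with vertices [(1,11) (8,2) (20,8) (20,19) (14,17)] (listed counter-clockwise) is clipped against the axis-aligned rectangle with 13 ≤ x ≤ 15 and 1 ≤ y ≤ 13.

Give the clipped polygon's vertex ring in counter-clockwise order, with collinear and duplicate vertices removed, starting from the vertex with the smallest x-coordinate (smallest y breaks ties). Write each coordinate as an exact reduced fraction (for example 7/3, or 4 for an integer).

Clipped polygon: [(13,9/2) (15,11/2) (15,13) (13,13)]

1. After x ≥ 13: [(13,215/13) (13,9/2) (20,8) (20,19) (14,17)]
2. After x ≤ 15: [(13,215/13) (13,9/2) (15,11/2) (15,52/3) (14,17)]
3. After y ≥ 1: [(13,215/13) (13,9/2) (15,11/2) (15,52/3) (14,17)]
4. After y ≤ 13: [(13,13) (13,9/2) (15,11/2) (15,13)]
5. Canonical ring: [(13,9/2) (15,11/2) (15,13) (13,13)]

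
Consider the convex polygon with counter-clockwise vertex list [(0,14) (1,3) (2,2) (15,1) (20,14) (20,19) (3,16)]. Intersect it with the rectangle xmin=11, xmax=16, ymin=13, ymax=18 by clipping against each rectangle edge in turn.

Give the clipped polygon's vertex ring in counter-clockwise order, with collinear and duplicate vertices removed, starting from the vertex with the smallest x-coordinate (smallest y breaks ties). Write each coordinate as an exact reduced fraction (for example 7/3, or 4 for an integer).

Clipped polygon: [(11,13) (16,13) (16,18) (43/3,18) (11,296/17)]

1. After x ≥ 11: [(11,17/13) (15,1) (20,14) (20,19) (11,296/17)]
2. After x ≤ 16: [(11,17/13) (15,1) (16,18/5) (16,311/17) (11,296/17)]
3. After y ≥ 13: [(11,13) (16,13) (16,311/17) (11,296/17)]
4. After y ≤ 18: [(11,13) (16,13) (16,18) (43/3,18) (11,296/17)]
5. Canonical ring: [(11,13) (16,13) (16,18) (43/3,18) (11,296/17)]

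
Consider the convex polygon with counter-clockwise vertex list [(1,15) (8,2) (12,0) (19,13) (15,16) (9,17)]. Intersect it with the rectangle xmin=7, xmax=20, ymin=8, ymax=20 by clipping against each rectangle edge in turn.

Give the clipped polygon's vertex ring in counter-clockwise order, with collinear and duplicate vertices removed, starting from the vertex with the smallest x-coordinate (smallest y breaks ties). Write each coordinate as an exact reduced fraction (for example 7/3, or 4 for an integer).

1. After x ≥ 7: [(7,33/2) (7,27/7) (8,2) (12,0) (19,13) (15,16) (9,17)]
2. After x ≤ 20: [(7,33/2) (7,27/7) (8,2) (12,0) (19,13) (15,16) (9,17)]
3. After y ≥ 8: [(7,33/2) (7,8) (212/13,8) (19,13) (15,16) (9,17)]
4. After y ≤ 20: [(7,33/2) (7,8) (212/13,8) (19,13) (15,16) (9,17)]
5. Canonical ring: [(7,8) (212/13,8) (19,13) (15,16) (9,17) (7,33/2)]

Clipped polygon: [(7,8) (212/13,8) (19,13) (15,16) (9,17) (7,33/2)]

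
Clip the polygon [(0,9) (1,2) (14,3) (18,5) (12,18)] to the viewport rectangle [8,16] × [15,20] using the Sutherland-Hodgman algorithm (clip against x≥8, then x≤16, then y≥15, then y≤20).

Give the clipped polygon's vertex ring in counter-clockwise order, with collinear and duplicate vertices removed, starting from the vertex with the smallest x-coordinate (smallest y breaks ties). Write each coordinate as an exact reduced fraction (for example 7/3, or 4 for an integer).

Clipped polygon: [(8,15) (174/13,15) (12,18)]

1. After x ≥ 8: [(8,15) (8,33/13) (14,3) (18,5) (12,18)]
2. After x ≤ 16: [(8,15) (8,33/13) (14,3) (16,4) (16,28/3) (12,18)]
3. After y ≥ 15: [(8,15) (8,15) (174/13,15) (12,18)]
4. After y ≤ 20: [(8,15) (8,15) (174/13,15) (12,18)]
5. Canonical ring: [(8,15) (174/13,15) (12,18)]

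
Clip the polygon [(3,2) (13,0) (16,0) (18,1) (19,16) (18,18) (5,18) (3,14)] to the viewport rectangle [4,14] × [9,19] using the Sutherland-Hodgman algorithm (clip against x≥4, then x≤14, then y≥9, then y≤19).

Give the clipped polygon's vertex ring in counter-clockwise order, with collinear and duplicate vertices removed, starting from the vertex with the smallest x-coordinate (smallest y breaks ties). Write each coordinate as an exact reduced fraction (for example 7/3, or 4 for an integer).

1. After x ≥ 4: [(4,9/5) (13,0) (16,0) (18,1) (19,16) (18,18) (5,18) (4,16)]
2. After x ≤ 14: [(4,9/5) (13,0) (14,0) (14,18) (5,18) (4,16)]
3. After y ≥ 9: [(4,9) (14,9) (14,18) (5,18) (4,16)]
4. After y ≤ 19: [(4,9) (14,9) (14,18) (5,18) (4,16)]
5. Canonical ring: [(4,9) (14,9) (14,18) (5,18) (4,16)]

Clipped polygon: [(4,9) (14,9) (14,18) (5,18) (4,16)]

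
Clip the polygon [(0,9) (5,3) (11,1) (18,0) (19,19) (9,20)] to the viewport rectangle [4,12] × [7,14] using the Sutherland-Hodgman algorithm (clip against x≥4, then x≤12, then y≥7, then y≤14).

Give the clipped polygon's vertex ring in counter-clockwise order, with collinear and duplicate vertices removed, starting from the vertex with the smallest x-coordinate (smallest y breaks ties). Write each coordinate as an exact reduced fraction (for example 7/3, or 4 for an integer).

Clipped polygon: [(4,7) (12,7) (12,14) (45/11,14) (4,125/9)]

1. After x ≥ 4: [(4,125/9) (4,21/5) (5,3) (11,1) (18,0) (19,19) (9,20)]
2. After x ≤ 12: [(4,125/9) (4,21/5) (5,3) (11,1) (12,6/7) (12,197/10) (9,20)]
3. After y ≥ 7: [(4,125/9) (4,7) (12,7) (12,197/10) (9,20)]
4. After y ≤ 14: [(45/11,14) (4,125/9) (4,7) (12,7) (12,14)]
5. Canonical ring: [(4,7) (12,7) (12,14) (45/11,14) (4,125/9)]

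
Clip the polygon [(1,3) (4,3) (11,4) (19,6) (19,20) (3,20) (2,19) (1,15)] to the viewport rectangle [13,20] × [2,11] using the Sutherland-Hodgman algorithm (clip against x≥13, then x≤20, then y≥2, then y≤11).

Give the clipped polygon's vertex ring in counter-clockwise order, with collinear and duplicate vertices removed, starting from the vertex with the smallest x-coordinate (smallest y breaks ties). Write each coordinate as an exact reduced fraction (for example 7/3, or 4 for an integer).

1. After x ≥ 13: [(13,9/2) (19,6) (19,20) (13,20)]
2. After x ≤ 20: [(13,9/2) (19,6) (19,20) (13,20)]
3. After y ≥ 2: [(13,9/2) (19,6) (19,20) (13,20)]
4. After y ≤ 11: [(13,11) (13,9/2) (19,6) (19,11)]
5. Canonical ring: [(13,9/2) (19,6) (19,11) (13,11)]

Clipped polygon: [(13,9/2) (19,6) (19,11) (13,11)]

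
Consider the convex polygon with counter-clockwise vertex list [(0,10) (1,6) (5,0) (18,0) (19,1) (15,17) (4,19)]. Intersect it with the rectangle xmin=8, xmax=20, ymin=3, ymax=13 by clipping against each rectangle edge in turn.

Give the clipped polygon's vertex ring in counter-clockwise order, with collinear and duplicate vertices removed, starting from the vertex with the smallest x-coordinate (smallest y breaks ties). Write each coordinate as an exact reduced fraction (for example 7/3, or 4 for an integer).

1. After x ≥ 8: [(8,0) (18,0) (19,1) (15,17) (8,201/11)]
2. After x ≤ 20: [(8,0) (18,0) (19,1) (15,17) (8,201/11)]
3. After y ≥ 3: [(8,3) (37/2,3) (15,17) (8,201/11)]
4. After y ≤ 13: [(8,13) (8,3) (37/2,3) (16,13)]
5. Canonical ring: [(8,3) (37/2,3) (16,13) (8,13)]

Clipped polygon: [(8,3) (37/2,3) (16,13) (8,13)]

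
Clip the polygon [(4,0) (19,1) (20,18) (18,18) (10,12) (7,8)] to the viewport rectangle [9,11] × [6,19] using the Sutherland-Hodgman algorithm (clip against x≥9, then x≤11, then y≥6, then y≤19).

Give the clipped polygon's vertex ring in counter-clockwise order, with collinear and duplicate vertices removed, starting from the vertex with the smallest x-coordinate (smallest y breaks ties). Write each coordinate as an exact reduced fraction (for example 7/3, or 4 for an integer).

1. After x ≥ 9: [(9,1/3) (19,1) (20,18) (18,18) (10,12) (9,32/3)]
2. After x ≤ 11: [(9,1/3) (11,7/15) (11,51/4) (10,12) (9,32/3)]
3. After y ≥ 6: [(9,6) (11,6) (11,51/4) (10,12) (9,32/3)]
4. After y ≤ 19: [(9,6) (11,6) (11,51/4) (10,12) (9,32/3)]
5. Canonical ring: [(9,6) (11,6) (11,51/4) (10,12) (9,32/3)]

Clipped polygon: [(9,6) (11,6) (11,51/4) (10,12) (9,32/3)]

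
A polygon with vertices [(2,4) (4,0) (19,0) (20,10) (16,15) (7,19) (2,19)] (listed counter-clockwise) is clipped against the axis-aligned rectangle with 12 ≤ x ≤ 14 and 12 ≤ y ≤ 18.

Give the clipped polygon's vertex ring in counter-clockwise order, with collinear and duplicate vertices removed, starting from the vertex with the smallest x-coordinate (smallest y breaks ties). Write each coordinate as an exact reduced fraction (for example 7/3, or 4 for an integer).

Clipped polygon: [(12,12) (14,12) (14,143/9) (12,151/9)]

1. After x ≥ 12: [(12,0) (19,0) (20,10) (16,15) (12,151/9)]
2. After x ≤ 14: [(12,0) (14,0) (14,143/9) (12,151/9)]
3. After y ≥ 12: [(12,12) (14,12) (14,143/9) (12,151/9)]
4. After y ≤ 18: [(12,12) (14,12) (14,143/9) (12,151/9)]
5. Canonical ring: [(12,12) (14,12) (14,143/9) (12,151/9)]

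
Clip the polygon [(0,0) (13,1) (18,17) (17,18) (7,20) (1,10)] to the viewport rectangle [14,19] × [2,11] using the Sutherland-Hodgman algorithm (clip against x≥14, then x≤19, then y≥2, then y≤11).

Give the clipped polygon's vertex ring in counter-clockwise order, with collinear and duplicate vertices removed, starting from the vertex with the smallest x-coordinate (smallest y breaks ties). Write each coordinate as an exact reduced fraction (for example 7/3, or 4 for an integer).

1. After x ≥ 14: [(14,21/5) (18,17) (17,18) (14,93/5)]
2. After x ≤ 19: [(14,21/5) (18,17) (17,18) (14,93/5)]
3. After y ≥ 2: [(14,21/5) (18,17) (17,18) (14,93/5)]
4. After y ≤ 11: [(14,11) (14,21/5) (129/8,11)]
5. Canonical ring: [(14,21/5) (129/8,11) (14,11)]

Clipped polygon: [(14,21/5) (129/8,11) (14,11)]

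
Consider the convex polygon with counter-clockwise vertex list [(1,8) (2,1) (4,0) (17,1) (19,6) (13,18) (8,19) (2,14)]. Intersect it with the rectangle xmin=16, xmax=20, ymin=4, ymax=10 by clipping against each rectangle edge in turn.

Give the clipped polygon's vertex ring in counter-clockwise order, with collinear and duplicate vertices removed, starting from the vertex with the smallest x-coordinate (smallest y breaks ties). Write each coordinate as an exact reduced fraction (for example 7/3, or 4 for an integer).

1. After x ≥ 16: [(16,12/13) (17,1) (19,6) (16,12)]
2. After x ≤ 20: [(16,12/13) (17,1) (19,6) (16,12)]
3. After y ≥ 4: [(16,4) (91/5,4) (19,6) (16,12)]
4. After y ≤ 10: [(16,10) (16,4) (91/5,4) (19,6) (17,10)]
5. Canonical ring: [(16,4) (91/5,4) (19,6) (17,10) (16,10)]

Clipped polygon: [(16,4) (91/5,4) (19,6) (17,10) (16,10)]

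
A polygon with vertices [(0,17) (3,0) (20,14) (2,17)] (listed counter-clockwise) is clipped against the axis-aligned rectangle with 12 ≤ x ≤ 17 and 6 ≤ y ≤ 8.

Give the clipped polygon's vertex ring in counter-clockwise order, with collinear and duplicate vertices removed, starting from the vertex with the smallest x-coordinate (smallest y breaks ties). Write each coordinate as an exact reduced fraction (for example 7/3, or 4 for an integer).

1. After x ≥ 12: [(12,126/17) (20,14) (12,46/3)]
2. After x ≤ 17: [(12,126/17) (17,196/17) (17,29/2) (12,46/3)]
3. After y ≥ 6: [(12,126/17) (17,196/17) (17,29/2) (12,46/3)]
4. After y ≤ 8: [(12,8) (12,126/17) (89/7,8)]
5. Canonical ring: [(12,126/17) (89/7,8) (12,8)]

Clipped polygon: [(12,126/17) (89/7,8) (12,8)]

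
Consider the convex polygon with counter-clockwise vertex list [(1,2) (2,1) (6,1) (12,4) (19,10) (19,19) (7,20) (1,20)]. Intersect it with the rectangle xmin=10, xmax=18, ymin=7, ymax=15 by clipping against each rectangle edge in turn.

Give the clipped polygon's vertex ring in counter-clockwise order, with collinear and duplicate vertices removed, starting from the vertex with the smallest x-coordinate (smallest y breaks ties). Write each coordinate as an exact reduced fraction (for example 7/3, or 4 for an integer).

Clipped polygon: [(10,7) (31/2,7) (18,64/7) (18,15) (10,15)]

1. After x ≥ 10: [(10,3) (12,4) (19,10) (19,19) (10,79/4)]
2. After x ≤ 18: [(10,3) (12,4) (18,64/7) (18,229/12) (10,79/4)]
3. After y ≥ 7: [(10,7) (31/2,7) (18,64/7) (18,229/12) (10,79/4)]
4. After y ≤ 15: [(10,15) (10,7) (31/2,7) (18,64/7) (18,15)]
5. Canonical ring: [(10,7) (31/2,7) (18,64/7) (18,15) (10,15)]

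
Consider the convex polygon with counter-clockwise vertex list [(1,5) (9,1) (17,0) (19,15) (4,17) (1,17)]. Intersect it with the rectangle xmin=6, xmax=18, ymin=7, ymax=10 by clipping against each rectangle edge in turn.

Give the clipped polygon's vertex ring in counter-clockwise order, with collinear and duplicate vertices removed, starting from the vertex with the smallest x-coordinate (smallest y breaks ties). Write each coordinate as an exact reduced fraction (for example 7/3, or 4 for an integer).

1. After x ≥ 6: [(6,5/2) (9,1) (17,0) (19,15) (6,251/15)]
2. After x ≤ 18: [(6,5/2) (9,1) (17,0) (18,15/2) (18,227/15) (6,251/15)]
3. After y ≥ 7: [(6,7) (269/15,7) (18,15/2) (18,227/15) (6,251/15)]
4. After y ≤ 10: [(6,10) (6,7) (269/15,7) (18,15/2) (18,10)]
5. Canonical ring: [(6,7) (269/15,7) (18,15/2) (18,10) (6,10)]

Clipped polygon: [(6,7) (269/15,7) (18,15/2) (18,10) (6,10)]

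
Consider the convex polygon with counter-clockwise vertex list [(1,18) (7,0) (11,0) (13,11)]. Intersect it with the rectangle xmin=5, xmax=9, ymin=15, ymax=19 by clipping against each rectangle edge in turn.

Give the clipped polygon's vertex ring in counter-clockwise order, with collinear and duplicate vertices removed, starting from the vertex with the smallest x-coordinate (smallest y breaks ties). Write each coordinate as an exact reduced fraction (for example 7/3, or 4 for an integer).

Clipped polygon: [(5,15) (43/7,15) (5,47/3)]

1. After x ≥ 5: [(5,47/3) (5,6) (7,0) (11,0) (13,11)]
2. After x ≤ 9: [(9,40/3) (5,47/3) (5,6) (7,0) (9,0)]
3. After y ≥ 15: [(43/7,15) (5,47/3) (5,15)]
4. After y ≤ 19: [(43/7,15) (5,47/3) (5,15)]
5. Canonical ring: [(5,15) (43/7,15) (5,47/3)]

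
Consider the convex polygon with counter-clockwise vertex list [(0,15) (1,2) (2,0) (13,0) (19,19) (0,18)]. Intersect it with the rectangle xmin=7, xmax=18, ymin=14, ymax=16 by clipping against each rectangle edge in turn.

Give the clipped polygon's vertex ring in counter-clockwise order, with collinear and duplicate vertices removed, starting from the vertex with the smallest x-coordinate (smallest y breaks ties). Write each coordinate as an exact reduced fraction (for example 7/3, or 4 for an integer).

Clipped polygon: [(7,14) (331/19,14) (18,95/6) (18,16) (7,16)]

1. After x ≥ 7: [(7,0) (13,0) (19,19) (7,349/19)]
2. After x ≤ 18: [(7,0) (13,0) (18,95/6) (18,360/19) (7,349/19)]
3. After y ≥ 14: [(7,14) (331/19,14) (18,95/6) (18,360/19) (7,349/19)]
4. After y ≤ 16: [(7,16) (7,14) (331/19,14) (18,95/6) (18,16)]
5. Canonical ring: [(7,14) (331/19,14) (18,95/6) (18,16) (7,16)]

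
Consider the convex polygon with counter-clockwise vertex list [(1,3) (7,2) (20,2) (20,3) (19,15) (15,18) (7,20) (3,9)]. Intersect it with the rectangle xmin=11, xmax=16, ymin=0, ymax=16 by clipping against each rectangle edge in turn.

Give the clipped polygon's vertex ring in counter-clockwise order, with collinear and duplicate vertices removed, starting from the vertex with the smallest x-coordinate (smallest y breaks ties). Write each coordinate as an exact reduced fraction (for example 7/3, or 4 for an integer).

Clipped polygon: [(11,2) (16,2) (16,16) (11,16)]

1. After x ≥ 11: [(11,2) (20,2) (20,3) (19,15) (15,18) (11,19)]
2. After x ≤ 16: [(11,2) (16,2) (16,69/4) (15,18) (11,19)]
3. After y ≥ 0: [(11,2) (16,2) (16,69/4) (15,18) (11,19)]
4. After y ≤ 16: [(11,16) (11,2) (16,2) (16,16)]
5. Canonical ring: [(11,2) (16,2) (16,16) (11,16)]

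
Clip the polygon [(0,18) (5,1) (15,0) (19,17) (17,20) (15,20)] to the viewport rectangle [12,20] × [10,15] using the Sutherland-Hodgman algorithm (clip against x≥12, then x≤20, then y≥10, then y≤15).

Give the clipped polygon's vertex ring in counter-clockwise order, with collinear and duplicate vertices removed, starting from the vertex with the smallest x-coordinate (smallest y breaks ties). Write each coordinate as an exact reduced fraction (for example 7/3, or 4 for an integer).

Clipped polygon: [(12,10) (295/17,10) (315/17,15) (12,15)]

1. After x ≥ 12: [(12,98/5) (12,3/10) (15,0) (19,17) (17,20) (15,20)]
2. After x ≤ 20: [(12,98/5) (12,3/10) (15,0) (19,17) (17,20) (15,20)]
3. After y ≥ 10: [(12,98/5) (12,10) (295/17,10) (19,17) (17,20) (15,20)]
4. After y ≤ 15: [(12,15) (12,10) (295/17,10) (315/17,15)]
5. Canonical ring: [(12,10) (295/17,10) (315/17,15) (12,15)]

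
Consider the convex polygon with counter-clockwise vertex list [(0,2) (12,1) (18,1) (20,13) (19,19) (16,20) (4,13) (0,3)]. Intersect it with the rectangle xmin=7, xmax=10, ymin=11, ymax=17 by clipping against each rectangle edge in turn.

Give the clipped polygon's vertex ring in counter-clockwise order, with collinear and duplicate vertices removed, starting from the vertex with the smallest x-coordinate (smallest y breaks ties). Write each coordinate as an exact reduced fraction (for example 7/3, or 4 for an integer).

1. After x ≥ 7: [(7,17/12) (12,1) (18,1) (20,13) (19,19) (16,20) (7,59/4)]
2. After x ≤ 10: [(7,17/12) (10,7/6) (10,33/2) (7,59/4)]
3. After y ≥ 11: [(7,11) (10,11) (10,33/2) (7,59/4)]
4. After y ≤ 17: [(7,11) (10,11) (10,33/2) (7,59/4)]
5. Canonical ring: [(7,11) (10,11) (10,33/2) (7,59/4)]

Clipped polygon: [(7,11) (10,11) (10,33/2) (7,59/4)]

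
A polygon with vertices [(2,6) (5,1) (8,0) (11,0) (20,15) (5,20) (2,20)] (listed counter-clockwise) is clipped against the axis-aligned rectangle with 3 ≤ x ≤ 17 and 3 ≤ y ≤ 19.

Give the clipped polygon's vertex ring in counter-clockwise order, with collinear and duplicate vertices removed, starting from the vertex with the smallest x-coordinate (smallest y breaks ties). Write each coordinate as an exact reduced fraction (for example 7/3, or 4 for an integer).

Clipped polygon: [(3,13/3) (19/5,3) (64/5,3) (17,10) (17,16) (8,19) (3,19)]

1. After x ≥ 3: [(3,13/3) (5,1) (8,0) (11,0) (20,15) (5,20) (3,20)]
2. After x ≤ 17: [(3,13/3) (5,1) (8,0) (11,0) (17,10) (17,16) (5,20) (3,20)]
3. After y ≥ 3: [(3,13/3) (19/5,3) (64/5,3) (17,10) (17,16) (5,20) (3,20)]
4. After y ≤ 19: [(3,19) (3,13/3) (19/5,3) (64/5,3) (17,10) (17,16) (8,19)]
5. Canonical ring: [(3,13/3) (19/5,3) (64/5,3) (17,10) (17,16) (8,19) (3,19)]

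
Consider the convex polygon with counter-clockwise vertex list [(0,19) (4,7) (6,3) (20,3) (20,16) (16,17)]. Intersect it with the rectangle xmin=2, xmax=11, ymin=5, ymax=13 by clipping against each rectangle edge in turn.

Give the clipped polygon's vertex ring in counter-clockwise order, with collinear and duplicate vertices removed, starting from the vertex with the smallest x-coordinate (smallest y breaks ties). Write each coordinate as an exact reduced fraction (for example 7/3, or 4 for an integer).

1. After x ≥ 2: [(2,75/4) (2,13) (4,7) (6,3) (20,3) (20,16) (16,17)]
2. After x ≤ 11: [(11,141/8) (2,75/4) (2,13) (4,7) (6,3) (11,3)]
3. After y ≥ 5: [(11,5) (11,141/8) (2,75/4) (2,13) (4,7) (5,5)]
4. After y ≤ 13: [(11,5) (11,13) (2,13) (2,13) (4,7) (5,5)]
5. Canonical ring: [(2,13) (4,7) (5,5) (11,5) (11,13)]

Clipped polygon: [(2,13) (4,7) (5,5) (11,5) (11,13)]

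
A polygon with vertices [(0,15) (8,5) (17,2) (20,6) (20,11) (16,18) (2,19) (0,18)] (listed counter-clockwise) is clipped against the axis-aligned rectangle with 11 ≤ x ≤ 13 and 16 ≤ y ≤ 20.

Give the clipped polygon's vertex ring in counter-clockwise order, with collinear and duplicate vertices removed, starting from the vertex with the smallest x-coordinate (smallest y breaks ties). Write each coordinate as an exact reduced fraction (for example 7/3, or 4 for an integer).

1. After x ≥ 11: [(11,4) (17,2) (20,6) (20,11) (16,18) (11,257/14)]
2. After x ≤ 13: [(11,4) (13,10/3) (13,255/14) (11,257/14)]
3. After y ≥ 16: [(11,16) (13,16) (13,255/14) (11,257/14)]
4. After y ≤ 20: [(11,16) (13,16) (13,255/14) (11,257/14)]
5. Canonical ring: [(11,16) (13,16) (13,255/14) (11,257/14)]

Clipped polygon: [(11,16) (13,16) (13,255/14) (11,257/14)]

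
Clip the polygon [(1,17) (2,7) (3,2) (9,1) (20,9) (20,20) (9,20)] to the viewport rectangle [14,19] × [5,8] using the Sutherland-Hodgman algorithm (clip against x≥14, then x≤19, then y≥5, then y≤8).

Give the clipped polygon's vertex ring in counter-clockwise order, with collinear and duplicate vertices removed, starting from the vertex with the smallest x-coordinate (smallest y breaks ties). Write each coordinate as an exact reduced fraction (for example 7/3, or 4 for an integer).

1. After x ≥ 14: [(14,51/11) (20,9) (20,20) (14,20)]
2. After x ≤ 19: [(14,51/11) (19,91/11) (19,20) (14,20)]
3. After y ≥ 5: [(14,5) (29/2,5) (19,91/11) (19,20) (14,20)]
4. After y ≤ 8: [(14,8) (14,5) (29/2,5) (149/8,8)]
5. Canonical ring: [(14,5) (29/2,5) (149/8,8) (14,8)]

Clipped polygon: [(14,5) (29/2,5) (149/8,8) (14,8)]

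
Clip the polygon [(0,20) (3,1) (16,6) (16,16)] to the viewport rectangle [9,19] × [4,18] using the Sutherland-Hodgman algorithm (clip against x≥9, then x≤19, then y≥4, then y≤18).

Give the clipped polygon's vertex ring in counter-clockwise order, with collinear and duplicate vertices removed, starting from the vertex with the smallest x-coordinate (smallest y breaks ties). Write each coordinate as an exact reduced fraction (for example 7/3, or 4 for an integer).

Clipped polygon: [(9,4) (54/5,4) (16,6) (16,16) (9,71/4)]

1. After x ≥ 9: [(9,71/4) (9,43/13) (16,6) (16,16)]
2. After x ≤ 19: [(9,71/4) (9,43/13) (16,6) (16,16)]
3. After y ≥ 4: [(9,71/4) (9,4) (54/5,4) (16,6) (16,16)]
4. After y ≤ 18: [(9,71/4) (9,4) (54/5,4) (16,6) (16,16)]
5. Canonical ring: [(9,4) (54/5,4) (16,6) (16,16) (9,71/4)]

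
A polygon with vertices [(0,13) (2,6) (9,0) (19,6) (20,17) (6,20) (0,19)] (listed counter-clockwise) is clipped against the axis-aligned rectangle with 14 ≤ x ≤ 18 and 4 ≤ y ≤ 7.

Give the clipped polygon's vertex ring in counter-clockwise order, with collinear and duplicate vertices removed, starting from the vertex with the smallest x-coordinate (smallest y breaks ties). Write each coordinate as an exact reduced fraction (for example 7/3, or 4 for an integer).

1. After x ≥ 14: [(14,3) (19,6) (20,17) (14,128/7)]
2. After x ≤ 18: [(14,3) (18,27/5) (18,122/7) (14,128/7)]
3. After y ≥ 4: [(14,4) (47/3,4) (18,27/5) (18,122/7) (14,128/7)]
4. After y ≤ 7: [(14,7) (14,4) (47/3,4) (18,27/5) (18,7)]
5. Canonical ring: [(14,4) (47/3,4) (18,27/5) (18,7) (14,7)]

Clipped polygon: [(14,4) (47/3,4) (18,27/5) (18,7) (14,7)]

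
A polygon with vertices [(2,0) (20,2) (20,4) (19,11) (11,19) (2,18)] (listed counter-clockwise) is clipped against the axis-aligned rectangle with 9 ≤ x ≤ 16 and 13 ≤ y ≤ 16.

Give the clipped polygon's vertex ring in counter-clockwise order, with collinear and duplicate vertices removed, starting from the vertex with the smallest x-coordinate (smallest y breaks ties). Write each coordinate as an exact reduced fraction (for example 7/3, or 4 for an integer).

Clipped polygon: [(9,13) (16,13) (16,14) (14,16) (9,16)]

1. After x ≥ 9: [(9,7/9) (20,2) (20,4) (19,11) (11,19) (9,169/9)]
2. After x ≤ 16: [(9,7/9) (16,14/9) (16,14) (11,19) (9,169/9)]
3. After y ≥ 13: [(9,13) (16,13) (16,14) (11,19) (9,169/9)]
4. After y ≤ 16: [(9,16) (9,13) (16,13) (16,14) (14,16)]
5. Canonical ring: [(9,13) (16,13) (16,14) (14,16) (9,16)]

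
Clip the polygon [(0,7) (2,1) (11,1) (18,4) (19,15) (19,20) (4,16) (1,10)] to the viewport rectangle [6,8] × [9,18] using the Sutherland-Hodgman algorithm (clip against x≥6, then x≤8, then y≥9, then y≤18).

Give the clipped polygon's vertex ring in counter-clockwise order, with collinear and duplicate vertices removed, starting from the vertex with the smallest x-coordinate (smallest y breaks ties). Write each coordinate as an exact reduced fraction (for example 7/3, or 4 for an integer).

Clipped polygon: [(6,9) (8,9) (8,256/15) (6,248/15)]

1. After x ≥ 6: [(6,1) (11,1) (18,4) (19,15) (19,20) (6,248/15)]
2. After x ≤ 8: [(6,1) (8,1) (8,256/15) (6,248/15)]
3. After y ≥ 9: [(6,9) (8,9) (8,256/15) (6,248/15)]
4. After y ≤ 18: [(6,9) (8,9) (8,256/15) (6,248/15)]
5. Canonical ring: [(6,9) (8,9) (8,256/15) (6,248/15)]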